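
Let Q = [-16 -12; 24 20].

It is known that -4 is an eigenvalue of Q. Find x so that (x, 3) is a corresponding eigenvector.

We need (Q + 4I)v = 0.
Q + 4I = [[-12, -12], [24, 24]].
Row 1: (-12)·x + (-12)·3 = 0
Row 2: (24)·x + (24)·3 = 0
Solving gives x = -3.
Check: Q·(-3, 3) = (12, -12) = -4·(-3, 3).

-3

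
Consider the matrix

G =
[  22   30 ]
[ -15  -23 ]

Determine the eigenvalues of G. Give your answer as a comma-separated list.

det(G - lambda·I) = (22 - lambda)(-23 - lambda) - (30)·(-15) = lambda^2 + lambda - 56.
This factors as (lambda + 8)·(lambda - 7) = 0.
Eigenvalues: -8, 7.

-8, 7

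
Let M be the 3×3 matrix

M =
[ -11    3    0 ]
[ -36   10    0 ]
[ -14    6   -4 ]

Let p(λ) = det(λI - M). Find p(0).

p(0) = det(0·I − M) = det(−M) = (−1)^3·det(M).
det(M) = 8, so p(0) = -8.

-8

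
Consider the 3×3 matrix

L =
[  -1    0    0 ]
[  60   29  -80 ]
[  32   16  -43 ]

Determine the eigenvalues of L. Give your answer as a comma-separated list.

-11, -3, -1

The characteristic polynomial is p(r) = det(rI - L).
Cofactor expansion gives p(r) = r^3 + 15r^2 + 47r + 33.
Since p(-11) = 0, r = -11 is a root.
Dividing by (r + 11) leaves r^2 + 4r + 3.
The quadratic factors as (r + 3)·(r + 1).
Eigenvalues: -11, -3, -1.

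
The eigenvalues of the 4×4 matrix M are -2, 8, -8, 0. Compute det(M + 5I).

-585

If M has eigenvalues -2, 8, -8, 0, then M + 5I has eigenvalues 3, 13, -3, 5.
det(M + 5I) = (3) · (13) · (-3) · (5) = -585.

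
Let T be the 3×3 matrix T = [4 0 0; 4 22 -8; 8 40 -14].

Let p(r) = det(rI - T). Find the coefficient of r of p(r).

p(r) = r^3 - 12r^2 + 44r - 48.
The coefficient of r is 44.

44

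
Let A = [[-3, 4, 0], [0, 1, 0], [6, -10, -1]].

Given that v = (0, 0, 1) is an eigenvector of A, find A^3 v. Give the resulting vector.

(0, 0, -1)

First find the eigenvalue: Av = (0, 0, -1) = -1·(0, 0, 1), so λ = -1.
Then A^3 v = λ^3·v = (-1)^3·(0, 0, 1) = -1·(0, 0, 1) = (0, 0, -1).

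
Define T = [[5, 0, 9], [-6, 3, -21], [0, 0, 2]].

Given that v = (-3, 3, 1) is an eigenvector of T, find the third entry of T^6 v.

First find the eigenvalue: Tv = (-6, 6, 2) = 2·(-3, 3, 1), so λ = 2.
Then T^6 v = λ^6·v = 2^6·(-3, 3, 1) = 64·(-3, 3, 1) = (-192, 192, 64).

64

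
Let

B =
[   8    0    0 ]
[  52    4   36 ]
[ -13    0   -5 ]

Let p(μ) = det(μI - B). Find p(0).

160

p(0) = det(0·I − B) = det(−B) = (−1)^3·det(B).
det(B) = -160, so p(0) = 160.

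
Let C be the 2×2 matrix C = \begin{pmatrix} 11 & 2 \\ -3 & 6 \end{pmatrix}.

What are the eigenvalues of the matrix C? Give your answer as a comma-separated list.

det(C - sI) = (11 - s)(6 - s) - (2)·(-3) = s^2 - 17s + 72.
This factors as (s - 8)·(s - 9) = 0.
Eigenvalues: 8, 9.

8, 9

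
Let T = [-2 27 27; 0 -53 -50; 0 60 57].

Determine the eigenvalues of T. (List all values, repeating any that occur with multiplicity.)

Compute the characteristic polynomial p(λ) = det(λI - T).
Expanding along the first row, p(λ) = λ^3 - 2λ^2 - 29λ - 42.
Try λ = -2: p(-2) = 0, so -2 is a root.
Dividing by (λ + 2) leaves λ^2 - 4λ - 21.
The quadratic factors as (λ + 3)·(λ - 7).
Eigenvalues: -3, -2, 7.

-3, -2, 7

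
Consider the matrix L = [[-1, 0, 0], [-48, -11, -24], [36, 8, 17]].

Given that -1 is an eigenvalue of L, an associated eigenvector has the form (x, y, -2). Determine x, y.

We need (L + 1I)v = 0.
L + 1I = [[0, 0, 0], [-48, -10, -24], [36, 8, 18]].
Row 1: (0)·x + (0)·y + (0)·-2 = 0
Row 2: (-48)·x + (-10)·y + (-24)·-2 = 0
Row 3: (36)·x + (8)·y + (18)·-2 = 0
Solving gives x = 1, y = 0.
Check: L·(1, 0, -2) = (-1, 0, 2) = -1·(1, 0, -2).

1, 0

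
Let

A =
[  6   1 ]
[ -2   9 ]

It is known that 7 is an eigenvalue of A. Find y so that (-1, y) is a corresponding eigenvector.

-1

We need (A - 7I)v = 0.
A - 7I = [[-1, 1], [-2, 2]].
Row 1: (-1)·-1 + (1)·y = 0
Row 2: (-2)·-1 + (2)·y = 0
Solving gives y = -1.
Check: A·(-1, -1) = (-7, -7) = 7·(-1, -1).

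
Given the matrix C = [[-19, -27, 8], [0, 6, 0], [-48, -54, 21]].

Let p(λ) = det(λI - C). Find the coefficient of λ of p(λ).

-3

p(λ) = λ^3 - 8λ^2 - 3λ + 90.
The coefficient of λ is -3.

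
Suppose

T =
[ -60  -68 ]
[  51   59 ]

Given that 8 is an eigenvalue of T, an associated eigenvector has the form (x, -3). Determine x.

We need (T - 8I)v = 0.
T - 8I = [[-68, -68], [51, 51]].
Row 1: (-68)·x + (-68)·-3 = 0
Row 2: (51)·x + (51)·-3 = 0
Solving gives x = 3.
Check: T·(3, -3) = (24, -24) = 8·(3, -3).

3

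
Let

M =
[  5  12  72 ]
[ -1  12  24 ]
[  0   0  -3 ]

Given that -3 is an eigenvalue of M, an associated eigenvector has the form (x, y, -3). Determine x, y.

18, 6

We need (M + 3I)v = 0.
M + 3I = [[8, 12, 72], [-1, 15, 24], [0, 0, 0]].
Row 1: (8)·x + (12)·y + (72)·-3 = 0
Row 2: (-1)·x + (15)·y + (24)·-3 = 0
Row 3: (0)·x + (0)·y + (0)·-3 = 0
Solving gives x = 18, y = 6.
Check: M·(18, 6, -3) = (-54, -18, 9) = -3·(18, 6, -3).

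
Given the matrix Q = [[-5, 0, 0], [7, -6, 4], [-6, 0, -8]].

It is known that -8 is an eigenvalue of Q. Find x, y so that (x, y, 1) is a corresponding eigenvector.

We need (Q + 8I)v = 0.
Q + 8I = [[3, 0, 0], [7, 2, 4], [-6, 0, 0]].
Row 1: (3)·x + (0)·y + (0)·1 = 0
Row 2: (7)·x + (2)·y + (4)·1 = 0
Row 3: (-6)·x + (0)·y + (0)·1 = 0
Solving gives x = 0, y = -2.
Check: Q·(0, -2, 1) = (0, 16, -8) = -8·(0, -2, 1).

0, -2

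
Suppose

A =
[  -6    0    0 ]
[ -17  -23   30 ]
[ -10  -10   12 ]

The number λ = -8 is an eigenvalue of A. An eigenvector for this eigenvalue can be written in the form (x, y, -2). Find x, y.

We need (A + 8I)v = 0.
A + 8I = [[2, 0, 0], [-17, -15, 30], [-10, -10, 20]].
Row 1: (2)·x + (0)·y + (0)·-2 = 0
Row 2: (-17)·x + (-15)·y + (30)·-2 = 0
Row 3: (-10)·x + (-10)·y + (20)·-2 = 0
Solving gives x = 0, y = -4.
Check: A·(0, -4, -2) = (0, 32, 16) = -8·(0, -4, -2).

0, -4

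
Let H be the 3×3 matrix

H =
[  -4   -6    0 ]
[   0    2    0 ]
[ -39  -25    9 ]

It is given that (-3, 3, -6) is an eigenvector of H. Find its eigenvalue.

2

Compute Hv: H·(-3, 3, -6) = (-6, 6, -12).
Since Hv = λv, compare component 1: -6 = λ·-3, so λ = 2.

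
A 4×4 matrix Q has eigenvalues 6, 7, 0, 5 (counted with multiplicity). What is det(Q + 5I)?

6600

If Q has eigenvalues 6, 7, 0, 5, then Q + 5I has eigenvalues 11, 12, 5, 10.
det(Q + 5I) = (11) · (12) · (5) · (10) = 6600.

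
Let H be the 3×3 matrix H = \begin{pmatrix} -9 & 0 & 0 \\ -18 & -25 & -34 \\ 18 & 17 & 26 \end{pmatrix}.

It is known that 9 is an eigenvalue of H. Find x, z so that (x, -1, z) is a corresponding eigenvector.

0, 1

We need (H - 9I)v = 0.
H - 9I = [[-18, 0, 0], [-18, -34, -34], [18, 17, 17]].
Row 1: (-18)·x + (0)·-1 + (0)·z = 0
Row 2: (-18)·x + (-34)·-1 + (-34)·z = 0
Row 3: (18)·x + (17)·-1 + (17)·z = 0
Solving gives x = 0, z = 1.
Check: H·(0, -1, 1) = (0, -9, 9) = 9·(0, -1, 1).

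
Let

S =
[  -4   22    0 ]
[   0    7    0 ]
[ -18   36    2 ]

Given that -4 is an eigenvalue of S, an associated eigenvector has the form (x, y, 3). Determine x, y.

We need (S + 4I)v = 0.
S + 4I = [[0, 22, 0], [0, 11, 0], [-18, 36, 6]].
Row 1: (0)·x + (22)·y + (0)·3 = 0
Row 2: (0)·x + (11)·y + (0)·3 = 0
Row 3: (-18)·x + (36)·y + (6)·3 = 0
Solving gives x = 1, y = 0.
Check: S·(1, 0, 3) = (-4, 0, -12) = -4·(1, 0, 3).

1, 0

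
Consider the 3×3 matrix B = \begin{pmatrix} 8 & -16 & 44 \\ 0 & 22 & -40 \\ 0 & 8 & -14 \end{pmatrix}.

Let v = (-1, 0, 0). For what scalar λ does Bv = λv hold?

Compute Bv: B·(-1, 0, 0) = (-8, 0, 0).
Since Bv = λv, compare component 1: -8 = λ·-1, so λ = 8.

8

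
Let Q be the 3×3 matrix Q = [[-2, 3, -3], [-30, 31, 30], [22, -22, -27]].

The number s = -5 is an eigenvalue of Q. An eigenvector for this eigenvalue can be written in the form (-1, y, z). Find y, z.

0, -1

We need (Q + 5I)v = 0.
Q + 5I = [[3, 3, -3], [-30, 36, 30], [22, -22, -22]].
Row 1: (3)·-1 + (3)·y + (-3)·z = 0
Row 2: (-30)·-1 + (36)·y + (30)·z = 0
Row 3: (22)·-1 + (-22)·y + (-22)·z = 0
Solving gives y = 0, z = -1.
Check: Q·(-1, 0, -1) = (5, 0, 5) = -5·(-1, 0, -1).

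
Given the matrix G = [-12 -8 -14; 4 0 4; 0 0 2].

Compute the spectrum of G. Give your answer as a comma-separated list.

The characteristic polynomial is p(r) = det(rI - G).
Cofactor expansion gives p(r) = r^3 + 10r^2 + 8r - 64.
Since p(2) = 0, r = 2 is a root.
Dividing by (r - 2) leaves r^2 + 12r + 32.
The quadratic factors as (r + 8)·(r + 4).
Eigenvalues: -8, -4, 2.

-8, -4, 2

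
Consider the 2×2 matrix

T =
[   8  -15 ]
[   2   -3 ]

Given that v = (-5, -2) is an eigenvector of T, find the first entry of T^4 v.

-80

First find the eigenvalue: Tv = (-10, -4) = 2·(-5, -2), so λ = 2.
Then T^4 v = λ^4·v = 2^4·(-5, -2) = 16·(-5, -2) = (-80, -32).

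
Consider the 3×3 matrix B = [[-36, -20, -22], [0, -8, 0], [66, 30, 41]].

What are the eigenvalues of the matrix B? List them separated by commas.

-8, -3, 8

Set up det(λI - B) = 0.
Expanding the 3×3 determinant: p(λ) = λ^3 + 3λ^2 - 64λ - 192.
Since p(-3) = 0, λ = -3 is a root.
Dividing by (λ + 3) leaves λ^2 - 64.
The quadratic factors as (λ + 8)·(λ - 8).
Eigenvalues: -8, -3, 8.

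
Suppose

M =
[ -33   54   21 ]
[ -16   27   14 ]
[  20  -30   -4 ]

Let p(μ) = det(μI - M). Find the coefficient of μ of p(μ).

-3

p(μ) = μ^3 + 10μ^2 - 3μ - 108.
The coefficient of μ is -3.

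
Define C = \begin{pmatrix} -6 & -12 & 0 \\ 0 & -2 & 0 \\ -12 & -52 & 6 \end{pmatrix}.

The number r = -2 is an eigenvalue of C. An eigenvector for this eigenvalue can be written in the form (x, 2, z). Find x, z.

We need (C + 2I)v = 0.
C + 2I = [[-4, -12, 0], [0, 0, 0], [-12, -52, 8]].
Row 1: (-4)·x + (-12)·2 + (0)·z = 0
Row 2: (0)·x + (0)·2 + (0)·z = 0
Row 3: (-12)·x + (-52)·2 + (8)·z = 0
Solving gives x = -6, z = 4.
Check: C·(-6, 2, 4) = (12, -4, -8) = -2·(-6, 2, 4).

-6, 4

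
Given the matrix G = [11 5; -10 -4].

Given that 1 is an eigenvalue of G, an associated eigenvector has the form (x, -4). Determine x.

We need (G - 1I)v = 0.
G - 1I = [[10, 5], [-10, -5]].
Row 1: (10)·x + (5)·-4 = 0
Row 2: (-10)·x + (-5)·-4 = 0
Solving gives x = 2.
Check: G·(2, -4) = (2, -4) = 1·(2, -4).

2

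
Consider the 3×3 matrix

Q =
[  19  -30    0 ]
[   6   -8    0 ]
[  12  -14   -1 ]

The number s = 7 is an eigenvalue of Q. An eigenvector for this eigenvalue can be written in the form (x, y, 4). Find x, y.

We need (Q - 7I)v = 0.
Q - 7I = [[12, -30, 0], [6, -15, 0], [12, -14, -8]].
Row 1: (12)·x + (-30)·y + (0)·4 = 0
Row 2: (6)·x + (-15)·y + (0)·4 = 0
Row 3: (12)·x + (-14)·y + (-8)·4 = 0
Solving gives x = 5, y = 2.
Check: Q·(5, 2, 4) = (35, 14, 28) = 7·(5, 2, 4).

5, 2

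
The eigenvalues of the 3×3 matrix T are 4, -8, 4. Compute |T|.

-128

det(T) is the product of the eigenvalues: (4) · (-8) · (4) = -128.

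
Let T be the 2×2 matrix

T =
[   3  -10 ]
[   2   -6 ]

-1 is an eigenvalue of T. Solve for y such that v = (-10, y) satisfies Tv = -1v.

We need (T + 1I)v = 0.
T + 1I = [[4, -10], [2, -5]].
Row 1: (4)·-10 + (-10)·y = 0
Row 2: (2)·-10 + (-5)·y = 0
Solving gives y = -4.
Check: T·(-10, -4) = (10, 4) = -1·(-10, -4).

-4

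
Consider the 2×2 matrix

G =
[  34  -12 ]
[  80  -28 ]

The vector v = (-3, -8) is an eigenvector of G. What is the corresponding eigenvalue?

2

Compute Gv: G·(-3, -8) = (-6, -16).
Since Gv = λv, compare component 1: -6 = λ·-3, so λ = 2.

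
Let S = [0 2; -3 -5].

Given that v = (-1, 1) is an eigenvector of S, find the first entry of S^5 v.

First find the eigenvalue: Sv = (2, -2) = -2·(-1, 1), so λ = -2.
Then S^5 v = λ^5·v = (-2)^5·(-1, 1) = -32·(-1, 1) = (32, -32).

32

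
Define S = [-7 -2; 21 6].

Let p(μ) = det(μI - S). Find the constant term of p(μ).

p(μ) = μ^2 + μ.
The constant term is 0.

0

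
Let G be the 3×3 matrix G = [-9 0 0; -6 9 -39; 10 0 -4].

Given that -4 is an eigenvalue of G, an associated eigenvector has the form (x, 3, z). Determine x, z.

0, 1

We need (G + 4I)v = 0.
G + 4I = [[-5, 0, 0], [-6, 13, -39], [10, 0, 0]].
Row 1: (-5)·x + (0)·3 + (0)·z = 0
Row 2: (-6)·x + (13)·3 + (-39)·z = 0
Row 3: (10)·x + (0)·3 + (0)·z = 0
Solving gives x = 0, z = 1.
Check: G·(0, 3, 1) = (0, -12, -4) = -4·(0, 3, 1).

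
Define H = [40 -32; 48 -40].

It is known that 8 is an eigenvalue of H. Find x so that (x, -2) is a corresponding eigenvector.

-2

We need (H - 8I)v = 0.
H - 8I = [[32, -32], [48, -48]].
Row 1: (32)·x + (-32)·-2 = 0
Row 2: (48)·x + (-48)·-2 = 0
Solving gives x = -2.
Check: H·(-2, -2) = (-16, -16) = 8·(-2, -2).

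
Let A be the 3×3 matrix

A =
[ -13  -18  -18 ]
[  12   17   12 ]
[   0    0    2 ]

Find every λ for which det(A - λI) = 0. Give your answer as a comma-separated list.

-1, 2, 5

The characteristic polynomial is p(μ) = det(μI - A).
Expanding along the first row, p(μ) = μ^3 - 6μ^2 + 3μ + 10.
Try μ = 5: p(5) = 0, so 5 is a root.
Factor out (μ - 5): p(μ) = (μ - 5)·(μ^2 - μ - 2).
The quadratic factors as (μ + 1)·(μ - 2).
Eigenvalues: -1, 2, 5.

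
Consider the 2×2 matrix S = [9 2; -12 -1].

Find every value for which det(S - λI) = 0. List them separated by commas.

3, 5

det(S - rI) = (9 - r)(-1 - r) - (2)·(-12) = r^2 - 8r + 15.
This factors as (r - 3)·(r - 5) = 0.
Eigenvalues: 3, 5.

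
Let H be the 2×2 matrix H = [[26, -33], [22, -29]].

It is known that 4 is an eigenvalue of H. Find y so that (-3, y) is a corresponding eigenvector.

-2

We need (H - 4I)v = 0.
H - 4I = [[22, -33], [22, -33]].
Row 1: (22)·-3 + (-33)·y = 0
Row 2: (22)·-3 + (-33)·y = 0
Solving gives y = -2.
Check: H·(-3, -2) = (-12, -8) = 4·(-3, -2).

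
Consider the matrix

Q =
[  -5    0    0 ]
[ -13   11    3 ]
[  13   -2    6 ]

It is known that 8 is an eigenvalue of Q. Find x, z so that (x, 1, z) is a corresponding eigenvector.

0, -1

We need (Q - 8I)v = 0.
Q - 8I = [[-13, 0, 0], [-13, 3, 3], [13, -2, -2]].
Row 1: (-13)·x + (0)·1 + (0)·z = 0
Row 2: (-13)·x + (3)·1 + (3)·z = 0
Row 3: (13)·x + (-2)·1 + (-2)·z = 0
Solving gives x = 0, z = -1.
Check: Q·(0, 1, -1) = (0, 8, -8) = 8·(0, 1, -1).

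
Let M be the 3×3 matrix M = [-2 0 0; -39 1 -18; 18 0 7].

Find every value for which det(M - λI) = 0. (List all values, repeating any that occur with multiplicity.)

-2, 1, 7

The characteristic polynomial is p(λ) = det(λI - M).
Expanding the 3×3 determinant: p(λ) = λ^3 - 6λ^2 - 9λ + 14.
Rational-root test: λ = 7 gives p(7) = 0.
Dividing by (λ - 7) leaves λ^2 + λ - 2.
The quadratic factors as (λ + 2)·(λ - 1).
Eigenvalues: -2, 1, 7.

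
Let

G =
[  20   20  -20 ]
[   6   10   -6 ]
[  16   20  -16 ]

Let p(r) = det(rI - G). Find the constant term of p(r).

p(r) = r^3 - 14r^2 + 40r.
The constant term is 0.

0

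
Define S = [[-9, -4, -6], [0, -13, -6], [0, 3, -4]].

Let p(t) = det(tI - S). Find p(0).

630

p(0) = det(0·I − S) = det(−S) = (−1)^3·det(S).
det(S) = -630, so p(0) = 630.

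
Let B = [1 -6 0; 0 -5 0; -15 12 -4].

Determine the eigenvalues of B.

Set up det(λI - B) = 0.
Expanding the 3×3 determinant: p(λ) = λ^3 + 8λ^2 + 11λ - 20.
Try λ = -4: p(-4) = 0, so -4 is a root.
Dividing by (λ + 4) leaves λ^2 + 4λ - 5.
The quadratic factors as (λ + 5)·(λ - 1).
Eigenvalues: -5, -4, 1.

-5, -4, 1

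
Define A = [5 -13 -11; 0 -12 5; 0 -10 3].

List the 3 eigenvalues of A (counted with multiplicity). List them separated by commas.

-7, -2, 5

Compute the characteristic polynomial p(λ) = det(λI - A).
Expanding the 3×3 determinant: p(λ) = λ^3 + 4λ^2 - 31λ - 70.
Rational-root test: λ = -2 gives p(-2) = 0.
Dividing by (λ + 2) leaves λ^2 + 2λ - 35.
The quadratic factors as (λ + 7)·(λ - 5).
Eigenvalues: -7, -2, 5.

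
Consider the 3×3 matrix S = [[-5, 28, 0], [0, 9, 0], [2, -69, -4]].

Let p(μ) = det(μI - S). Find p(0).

p(0) = det(0·I − S) = det(−S) = (−1)^3·det(S).
det(S) = 180, so p(0) = -180.

-180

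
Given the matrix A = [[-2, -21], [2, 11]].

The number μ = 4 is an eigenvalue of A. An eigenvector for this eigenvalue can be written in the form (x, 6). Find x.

-21

We need (A - 4I)v = 0.
A - 4I = [[-6, -21], [2, 7]].
Row 1: (-6)·x + (-21)·6 = 0
Row 2: (2)·x + (7)·6 = 0
Solving gives x = -21.
Check: A·(-21, 6) = (-84, 24) = 4·(-21, 6).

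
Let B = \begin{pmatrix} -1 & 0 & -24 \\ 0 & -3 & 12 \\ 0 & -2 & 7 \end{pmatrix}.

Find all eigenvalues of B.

Compute the characteristic polynomial p(λ) = det(λI - B).
Cofactor expansion gives p(λ) = λ^3 - 3λ^2 - λ + 3.
Rational-root test: λ = -1 gives p(-1) = 0.
Dividing by (λ + 1) leaves λ^2 - 4λ + 3.
The quadratic factors as (λ - 1)·(λ - 3).
Eigenvalues: -1, 1, 3.

-1, 1, 3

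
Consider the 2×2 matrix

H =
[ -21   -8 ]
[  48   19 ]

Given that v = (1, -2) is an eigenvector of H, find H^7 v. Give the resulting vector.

First find the eigenvalue: Hv = (-5, 10) = -5·(1, -2), so λ = -5.
Then H^7 v = λ^7·v = (-5)^7·(1, -2) = -78125·(1, -2) = (-78125, 156250).

(-78125, 156250)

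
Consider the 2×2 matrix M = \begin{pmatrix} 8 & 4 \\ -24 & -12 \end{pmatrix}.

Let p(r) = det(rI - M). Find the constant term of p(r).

0

p(r) = r^2 + 4r.
The constant term is 0.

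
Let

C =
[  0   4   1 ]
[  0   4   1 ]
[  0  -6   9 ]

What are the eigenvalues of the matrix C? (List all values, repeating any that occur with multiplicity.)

0, 6, 7

The characteristic polynomial is p(t) = det(tI - C).
Expanding along the first row, p(t) = t^3 - 13t^2 + 42t.
Rational-root test: t = 0 gives p(0) = 0.
Factor out t: p(t) = t·(t^2 - 13t + 42).
The quadratic factors as (t - 6)·(t - 7).
Eigenvalues: 0, 6, 7.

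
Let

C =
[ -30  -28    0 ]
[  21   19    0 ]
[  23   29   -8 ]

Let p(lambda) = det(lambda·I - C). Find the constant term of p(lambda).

p(lambda) = lambda^3 + 19·lambda^2 + 106·lambda + 144.
The constant term is 144.

144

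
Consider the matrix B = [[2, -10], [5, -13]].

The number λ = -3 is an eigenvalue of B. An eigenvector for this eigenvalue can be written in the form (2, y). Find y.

We need (B + 3I)v = 0.
B + 3I = [[5, -10], [5, -10]].
Row 1: (5)·2 + (-10)·y = 0
Row 2: (5)·2 + (-10)·y = 0
Solving gives y = 1.
Check: B·(2, 1) = (-6, -3) = -3·(2, 1).

1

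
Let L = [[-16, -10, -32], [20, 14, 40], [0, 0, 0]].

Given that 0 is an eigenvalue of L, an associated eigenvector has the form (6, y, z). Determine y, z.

0, -3

We need (L)v = 0.
L = [[-16, -10, -32], [20, 14, 40], [0, 0, 0]].
Row 1: (-16)·6 + (-10)·y + (-32)·z = 0
Row 2: (20)·6 + (14)·y + (40)·z = 0
Row 3: (0)·6 + (0)·y + (0)·z = 0
Solving gives y = 0, z = -3.
Check: L·(6, 0, -3) = (0, 0, 0) = 0·(6, 0, -3).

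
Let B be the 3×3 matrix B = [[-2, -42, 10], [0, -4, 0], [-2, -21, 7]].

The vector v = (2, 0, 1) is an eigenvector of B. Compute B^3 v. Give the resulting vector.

First find the eigenvalue: Bv = (6, 0, 3) = 3·(2, 0, 1), so λ = 3.
Then B^3 v = λ^3·v = 3^3·(2, 0, 1) = 27·(2, 0, 1) = (54, 0, 27).

(54, 0, 27)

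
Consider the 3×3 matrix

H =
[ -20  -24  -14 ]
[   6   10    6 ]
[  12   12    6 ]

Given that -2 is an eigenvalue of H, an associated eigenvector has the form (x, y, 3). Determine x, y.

-1, -1

We need (H + 2I)v = 0.
H + 2I = [[-18, -24, -14], [6, 12, 6], [12, 12, 8]].
Row 1: (-18)·x + (-24)·y + (-14)·3 = 0
Row 2: (6)·x + (12)·y + (6)·3 = 0
Row 3: (12)·x + (12)·y + (8)·3 = 0
Solving gives x = -1, y = -1.
Check: H·(-1, -1, 3) = (2, 2, -6) = -2·(-1, -1, 3).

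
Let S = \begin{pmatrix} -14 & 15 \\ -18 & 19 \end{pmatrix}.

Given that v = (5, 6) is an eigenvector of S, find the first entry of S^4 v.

1280

First find the eigenvalue: Sv = (20, 24) = 4·(5, 6), so λ = 4.
Then S^4 v = λ^4·v = 4^4·(5, 6) = 256·(5, 6) = (1280, 1536).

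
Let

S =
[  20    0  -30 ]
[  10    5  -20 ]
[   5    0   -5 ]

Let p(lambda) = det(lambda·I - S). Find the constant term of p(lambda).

-250

p(lambda) = lambda^3 - 20·lambda^2 + 125·lambda - 250.
The constant term is -250.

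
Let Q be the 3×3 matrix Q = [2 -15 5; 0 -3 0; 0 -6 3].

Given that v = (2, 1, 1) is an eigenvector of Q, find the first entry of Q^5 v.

-486

First find the eigenvalue: Qv = (-6, -3, -3) = -3·(2, 1, 1), so λ = -3.
Then Q^5 v = λ^5·v = (-3)^5·(2, 1, 1) = -243·(2, 1, 1) = (-486, -243, -243).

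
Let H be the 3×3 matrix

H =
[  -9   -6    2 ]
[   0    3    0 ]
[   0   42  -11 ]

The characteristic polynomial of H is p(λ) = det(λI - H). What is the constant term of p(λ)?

p(λ) = λ^3 + 17λ^2 + 39λ - 297.
The constant term is -297.

-297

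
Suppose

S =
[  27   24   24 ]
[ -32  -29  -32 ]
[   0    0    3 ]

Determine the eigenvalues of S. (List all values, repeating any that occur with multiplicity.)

-5, 3, 3

Compute the characteristic polynomial p(λ) = det(λI - S).
Cofactor expansion gives p(λ) = λ^3 - λ^2 - 21λ + 45.
Rational-root test: λ = 3 gives p(3) = 0.
Factor out (λ - 3): p(λ) = (λ - 3)·(λ^2 + 2λ - 15).
The quadratic factors as (λ + 5)·(λ - 3).
Eigenvalues: -5, 3, 3.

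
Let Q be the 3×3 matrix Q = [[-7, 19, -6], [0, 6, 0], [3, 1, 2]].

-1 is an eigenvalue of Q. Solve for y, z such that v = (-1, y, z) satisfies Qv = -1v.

0, 1

We need (Q + 1I)v = 0.
Q + 1I = [[-6, 19, -6], [0, 7, 0], [3, 1, 3]].
Row 1: (-6)·-1 + (19)·y + (-6)·z = 0
Row 2: (0)·-1 + (7)·y + (0)·z = 0
Row 3: (3)·-1 + (1)·y + (3)·z = 0
Solving gives y = 0, z = 1.
Check: Q·(-1, 0, 1) = (1, 0, -1) = -1·(-1, 0, 1).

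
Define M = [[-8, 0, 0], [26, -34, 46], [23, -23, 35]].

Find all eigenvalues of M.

-11, -8, 12

Compute the characteristic polynomial p(r) = det(rI - M).
Expanding along the first row, p(r) = r^3 + 7r^2 - 140r - 1056.
Rational-root test: r = -8 gives p(-8) = 0.
Factor out (r + 8): p(r) = (r + 8)·(r^2 - r - 132).
The quadratic factors as (r + 11)·(r - 12).
Eigenvalues: -11, -8, 12.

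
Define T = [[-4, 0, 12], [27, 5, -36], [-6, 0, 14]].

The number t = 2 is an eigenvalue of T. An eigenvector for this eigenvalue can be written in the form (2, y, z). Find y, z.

-6, 1

We need (T - 2I)v = 0.
T - 2I = [[-6, 0, 12], [27, 3, -36], [-6, 0, 12]].
Row 1: (-6)·2 + (0)·y + (12)·z = 0
Row 2: (27)·2 + (3)·y + (-36)·z = 0
Row 3: (-6)·2 + (0)·y + (12)·z = 0
Solving gives y = -6, z = 1.
Check: T·(2, -6, 1) = (4, -12, 2) = 2·(2, -6, 1).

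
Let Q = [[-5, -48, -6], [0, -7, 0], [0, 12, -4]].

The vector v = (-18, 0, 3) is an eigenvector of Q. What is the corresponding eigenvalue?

-4

Compute Qv: Q·(-18, 0, 3) = (72, 0, -12).
Since Qv = λv, compare component 1: 72 = λ·-18, so λ = -4.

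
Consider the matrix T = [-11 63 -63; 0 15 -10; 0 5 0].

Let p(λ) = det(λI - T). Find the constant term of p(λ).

550

p(λ) = λ^3 - 4λ^2 - 115λ + 550.
The constant term is 550.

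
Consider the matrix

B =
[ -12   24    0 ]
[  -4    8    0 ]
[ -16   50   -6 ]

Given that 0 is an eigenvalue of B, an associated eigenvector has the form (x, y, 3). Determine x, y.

2, 1

We need (B)v = 0.
B = [[-12, 24, 0], [-4, 8, 0], [-16, 50, -6]].
Row 1: (-12)·x + (24)·y + (0)·3 = 0
Row 2: (-4)·x + (8)·y + (0)·3 = 0
Row 3: (-16)·x + (50)·y + (-6)·3 = 0
Solving gives x = 2, y = 1.
Check: B·(2, 1, 3) = (0, 0, 0) = 0·(2, 1, 3).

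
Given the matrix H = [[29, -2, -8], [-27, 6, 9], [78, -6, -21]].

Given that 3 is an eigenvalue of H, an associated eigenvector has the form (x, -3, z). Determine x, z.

1, 4

We need (H - 3I)v = 0.
H - 3I = [[26, -2, -8], [-27, 3, 9], [78, -6, -24]].
Row 1: (26)·x + (-2)·-3 + (-8)·z = 0
Row 2: (-27)·x + (3)·-3 + (9)·z = 0
Row 3: (78)·x + (-6)·-3 + (-24)·z = 0
Solving gives x = 1, z = 4.
Check: H·(1, -3, 4) = (3, -9, 12) = 3·(1, -3, 4).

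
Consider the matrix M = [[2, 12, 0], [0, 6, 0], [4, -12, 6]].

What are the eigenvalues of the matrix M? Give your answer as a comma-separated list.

Set up det(sI - M) = 0.
Expanding along the first row, p(s) = s^3 - 14s^2 + 60s - 72.
Try s = 2: p(2) = 0, so 2 is a root.
Factor out (s - 2): p(s) = (s - 2)·(s^2 - 12s + 36).
The quadratic factor is (s - 6)^2.
Eigenvalues: 2, 6, 6.

2, 6, 6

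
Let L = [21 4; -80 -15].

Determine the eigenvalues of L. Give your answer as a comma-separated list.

det(L - λI) = (21 - λ)(-15 - λ) - (4)·(-80) = λ^2 - 6λ + 5.
This factors as (λ - 1)·(λ - 5) = 0.
Eigenvalues: 1, 5.

1, 5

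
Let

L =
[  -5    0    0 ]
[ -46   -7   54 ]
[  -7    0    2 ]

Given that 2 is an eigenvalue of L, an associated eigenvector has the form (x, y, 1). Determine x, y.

We need (L - 2I)v = 0.
L - 2I = [[-7, 0, 0], [-46, -9, 54], [-7, 0, 0]].
Row 1: (-7)·x + (0)·y + (0)·1 = 0
Row 2: (-46)·x + (-9)·y + (54)·1 = 0
Row 3: (-7)·x + (0)·y + (0)·1 = 0
Solving gives x = 0, y = 6.
Check: L·(0, 6, 1) = (0, 12, 2) = 2·(0, 6, 1).

0, 6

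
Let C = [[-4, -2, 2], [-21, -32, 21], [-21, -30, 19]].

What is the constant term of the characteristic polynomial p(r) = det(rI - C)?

p(0) = det(0·I − C) = det(−C) = (−1)^3·det(C).
det(C) = -88, so p(0) = 88.

88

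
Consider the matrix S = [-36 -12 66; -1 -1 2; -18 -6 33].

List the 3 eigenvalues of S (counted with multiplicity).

The characteristic polynomial is p(r) = det(rI - S).
Cofactor expansion gives p(r) = r^3 + 4r^2 + 3r.
Rational-root test: r = -3 gives p(-3) = 0.
Factor out (r + 3): p(r) = (r + 3)·(r^2 + r).
The quadratic factors as (r + 1)·r.
Eigenvalues: -3, -1, 0.

-3, -1, 0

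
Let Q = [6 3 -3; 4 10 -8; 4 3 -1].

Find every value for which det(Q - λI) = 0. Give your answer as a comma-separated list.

The characteristic polynomial is p(s) = det(sI - Q).
Expanding along the first row, p(s) = s^3 - 15s^2 + 68s - 84.
Since p(2) = 0, s = 2 is a root.
Factor out (s - 2): p(s) = (s - 2)·(s^2 - 13s + 42).
The quadratic factors as (s - 6)·(s - 7).
Eigenvalues: 2, 6, 7.

2, 6, 7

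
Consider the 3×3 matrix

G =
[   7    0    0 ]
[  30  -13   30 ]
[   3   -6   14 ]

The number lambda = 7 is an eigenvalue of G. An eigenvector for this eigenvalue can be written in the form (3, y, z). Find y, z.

We need (G - 7I)v = 0.
G - 7I = [[0, 0, 0], [30, -20, 30], [3, -6, 7]].
Row 1: (0)·3 + (0)·y + (0)·z = 0
Row 2: (30)·3 + (-20)·y + (30)·z = 0
Row 3: (3)·3 + (-6)·y + (7)·z = 0
Solving gives y = -9, z = -9.
Check: G·(3, -9, -9) = (21, -63, -63) = 7·(3, -9, -9).

-9, -9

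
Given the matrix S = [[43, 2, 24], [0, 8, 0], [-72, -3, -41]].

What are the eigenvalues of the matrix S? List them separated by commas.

Set up det(μI - S) = 0.
Expanding the 3×3 determinant: p(μ) = μ^3 - 10μ^2 - 19μ + 280.
Rational-root test: μ = 8 gives p(8) = 0.
Dividing by (μ - 8) leaves μ^2 - 2μ - 35.
The quadratic factors as (μ + 5)·(μ - 7).
Eigenvalues: -5, 7, 8.

-5, 7, 8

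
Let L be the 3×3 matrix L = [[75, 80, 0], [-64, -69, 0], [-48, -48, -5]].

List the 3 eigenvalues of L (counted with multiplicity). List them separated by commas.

Compute the characteristic polynomial p(r) = det(rI - L).
Expanding the 3×3 determinant: p(r) = r^3 - r^2 - 85r - 275.
Rational-root test: r = -5 gives p(-5) = 0.
Dividing by (r + 5) leaves r^2 - 6r - 55.
The quadratic factors as (r + 5)·(r - 11).
Eigenvalues: -5, -5, 11.

-5, -5, 11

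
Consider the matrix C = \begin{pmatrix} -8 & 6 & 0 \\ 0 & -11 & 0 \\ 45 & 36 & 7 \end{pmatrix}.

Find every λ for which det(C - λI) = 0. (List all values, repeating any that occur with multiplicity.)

-11, -8, 7

The characteristic polynomial is p(r) = det(rI - C).
Cofactor expansion gives p(r) = r^3 + 12r^2 - 45r - 616.
Rational-root test: r = -8 gives p(-8) = 0.
Factor out (r + 8): p(r) = (r + 8)·(r^2 + 4r - 77).
The quadratic factors as (r + 11)·(r - 7).
Eigenvalues: -11, -8, 7.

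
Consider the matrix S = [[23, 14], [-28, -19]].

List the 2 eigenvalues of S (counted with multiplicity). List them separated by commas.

det(S - sI) = (23 - s)(-19 - s) - (14)·(-28) = s^2 - 4s - 45.
This factors as (s + 5)·(s - 9) = 0.
Eigenvalues: -5, 9.

-5, 9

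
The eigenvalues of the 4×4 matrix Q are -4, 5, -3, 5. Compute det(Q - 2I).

If Q has eigenvalues -4, 5, -3, 5, then Q - 2I has eigenvalues -6, 3, -5, 3.
det(Q - 2I) = (-6) · (3) · (-5) · (3) = 270.

270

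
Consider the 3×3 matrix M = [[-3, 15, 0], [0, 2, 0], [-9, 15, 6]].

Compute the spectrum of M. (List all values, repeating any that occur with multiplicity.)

-3, 2, 6

Set up det(tI - M) = 0.
Expanding along the first row, p(t) = t^3 - 5t^2 - 12t + 36.
Try t = 6: p(6) = 0, so 6 is a root.
Factor out (t - 6): p(t) = (t - 6)·(t^2 + t - 6).
The quadratic factors as (t + 3)·(t - 2).
Eigenvalues: -3, 2, 6.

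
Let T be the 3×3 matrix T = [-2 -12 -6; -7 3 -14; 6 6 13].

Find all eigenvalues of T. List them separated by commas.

The characteristic polynomial is p(r) = det(rI - T).
Cofactor expansion gives p(r) = r^3 - 14r^2 + 43r - 30.
Try r = 1: p(1) = 0, so 1 is a root.
Dividing by (r - 1) leaves r^2 - 13r + 30.
The quadratic factors as (r - 3)·(r - 10).
Eigenvalues: 1, 3, 10.

1, 3, 10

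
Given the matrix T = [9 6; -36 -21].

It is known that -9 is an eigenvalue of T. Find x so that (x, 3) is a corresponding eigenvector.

-1

We need (T + 9I)v = 0.
T + 9I = [[18, 6], [-36, -12]].
Row 1: (18)·x + (6)·3 = 0
Row 2: (-36)·x + (-12)·3 = 0
Solving gives x = -1.
Check: T·(-1, 3) = (9, -27) = -9·(-1, 3).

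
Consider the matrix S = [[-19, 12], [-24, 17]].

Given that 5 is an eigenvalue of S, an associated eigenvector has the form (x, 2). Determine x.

1

We need (S - 5I)v = 0.
S - 5I = [[-24, 12], [-24, 12]].
Row 1: (-24)·x + (12)·2 = 0
Row 2: (-24)·x + (12)·2 = 0
Solving gives x = 1.
Check: S·(1, 2) = (5, 10) = 5·(1, 2).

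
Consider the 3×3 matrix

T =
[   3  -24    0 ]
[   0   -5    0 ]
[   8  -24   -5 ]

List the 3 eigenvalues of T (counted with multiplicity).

Set up det(λI - T) = 0.
Cofactor expansion gives p(λ) = λ^3 + 7λ^2 - 5λ - 75.
Rational-root test: λ = 3 gives p(3) = 0.
Dividing by (λ - 3) leaves λ^2 + 10λ + 25.
The quadratic factor is (λ + 5)^2.
Eigenvalues: -5, -5, 3.

-5, -5, 3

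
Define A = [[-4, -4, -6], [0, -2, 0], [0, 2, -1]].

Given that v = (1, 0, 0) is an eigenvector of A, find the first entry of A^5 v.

-1024

First find the eigenvalue: Av = (-4, 0, 0) = -4·(1, 0, 0), so λ = -4.
Then A^5 v = λ^5·v = (-4)^5·(1, 0, 0) = -1024·(1, 0, 0) = (-1024, 0, 0).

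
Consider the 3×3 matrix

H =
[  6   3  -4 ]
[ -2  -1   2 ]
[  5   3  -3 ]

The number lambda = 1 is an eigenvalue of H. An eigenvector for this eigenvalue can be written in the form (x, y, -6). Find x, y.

We need (H - 1I)v = 0.
H - 1I = [[5, 3, -4], [-2, -2, 2], [5, 3, -4]].
Row 1: (5)·x + (3)·y + (-4)·-6 = 0
Row 2: (-2)·x + (-2)·y + (2)·-6 = 0
Row 3: (5)·x + (3)·y + (-4)·-6 = 0
Solving gives x = -3, y = -3.
Check: H·(-3, -3, -6) = (-3, -3, -6) = 1·(-3, -3, -6).

-3, -3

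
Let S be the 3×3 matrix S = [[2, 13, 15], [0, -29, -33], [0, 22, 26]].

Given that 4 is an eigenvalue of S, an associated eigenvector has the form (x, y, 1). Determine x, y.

We need (S - 4I)v = 0.
S - 4I = [[-2, 13, 15], [0, -33, -33], [0, 22, 22]].
Row 1: (-2)·x + (13)·y + (15)·1 = 0
Row 2: (0)·x + (-33)·y + (-33)·1 = 0
Row 3: (0)·x + (22)·y + (22)·1 = 0
Solving gives x = 1, y = -1.
Check: S·(1, -1, 1) = (4, -4, 4) = 4·(1, -1, 1).

1, -1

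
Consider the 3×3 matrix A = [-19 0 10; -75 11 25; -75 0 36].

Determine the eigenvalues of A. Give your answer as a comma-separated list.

6, 11, 11

The characteristic polynomial is p(s) = det(sI - A).
Expanding along the first row, p(s) = s^3 - 28s^2 + 253s - 726.
Since p(6) = 0, s = 6 is a root.
Dividing by (s - 6) leaves s^2 - 22s + 121.
The quadratic factor is (s - 11)^2.
Eigenvalues: 6, 11, 11.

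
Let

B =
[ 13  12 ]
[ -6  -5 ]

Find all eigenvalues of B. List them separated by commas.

1, 7

det(B - tI) = (13 - t)(-5 - t) - (12)·(-6) = t^2 - 8t + 7.
This factors as (t - 1)·(t - 7) = 0.
Eigenvalues: 1, 7.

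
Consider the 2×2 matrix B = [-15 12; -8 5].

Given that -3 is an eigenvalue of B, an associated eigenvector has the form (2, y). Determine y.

We need (B + 3I)v = 0.
B + 3I = [[-12, 12], [-8, 8]].
Row 1: (-12)·2 + (12)·y = 0
Row 2: (-8)·2 + (8)·y = 0
Solving gives y = 2.
Check: B·(2, 2) = (-6, -6) = -3·(2, 2).

2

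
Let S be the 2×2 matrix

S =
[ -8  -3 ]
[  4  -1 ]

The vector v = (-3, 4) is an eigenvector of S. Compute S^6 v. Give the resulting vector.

First find the eigenvalue: Sv = (12, -16) = -4·(-3, 4), so λ = -4.
Then S^6 v = λ^6·v = (-4)^6·(-3, 4) = 4096·(-3, 4) = (-12288, 16384).

(-12288, 16384)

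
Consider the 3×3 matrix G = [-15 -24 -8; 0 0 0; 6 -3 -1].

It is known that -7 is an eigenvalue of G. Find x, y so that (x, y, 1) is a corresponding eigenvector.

We need (G + 7I)v = 0.
G + 7I = [[-8, -24, -8], [0, 7, 0], [6, -3, 6]].
Row 1: (-8)·x + (-24)·y + (-8)·1 = 0
Row 2: (0)·x + (7)·y + (0)·1 = 0
Row 3: (6)·x + (-3)·y + (6)·1 = 0
Solving gives x = -1, y = 0.
Check: G·(-1, 0, 1) = (7, 0, -7) = -7·(-1, 0, 1).

-1, 0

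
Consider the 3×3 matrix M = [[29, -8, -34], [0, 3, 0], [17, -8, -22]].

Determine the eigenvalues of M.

-5, 3, 12

The characteristic polynomial is p(λ) = det(λI - M).
Cofactor expansion gives p(λ) = λ^3 - 10λ^2 - 39λ + 180.
Rational-root test: λ = 12 gives p(12) = 0.
Dividing by (λ - 12) leaves λ^2 + 2λ - 15.
The quadratic factors as (λ + 5)·(λ - 3).
Eigenvalues: -5, 3, 12.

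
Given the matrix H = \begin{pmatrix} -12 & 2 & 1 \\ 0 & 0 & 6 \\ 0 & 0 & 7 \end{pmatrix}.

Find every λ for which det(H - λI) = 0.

H is upper triangular, so its eigenvalues are the diagonal entries.
Diagonal: -12, 0, 7.

-12, 0, 7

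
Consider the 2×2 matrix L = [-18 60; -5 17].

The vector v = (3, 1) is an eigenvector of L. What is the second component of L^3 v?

First find the eigenvalue: Lv = (6, 2) = 2·(3, 1), so λ = 2.
Then L^3 v = λ^3·v = 2^3·(3, 1) = 8·(3, 1) = (24, 8).

8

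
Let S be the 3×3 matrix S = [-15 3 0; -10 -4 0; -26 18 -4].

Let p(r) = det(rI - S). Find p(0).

360

p(0) = det(0·I − S) = det(−S) = (−1)^3·det(S).
det(S) = -360, so p(0) = 360.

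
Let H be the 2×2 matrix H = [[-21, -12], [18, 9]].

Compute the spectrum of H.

-9, -3

det(H - λI) = (-21 - λ)(9 - λ) - (-12)·(18) = λ^2 + 12λ + 27.
This factors as (λ + 9)·(λ + 3) = 0.
Eigenvalues: -9, -3.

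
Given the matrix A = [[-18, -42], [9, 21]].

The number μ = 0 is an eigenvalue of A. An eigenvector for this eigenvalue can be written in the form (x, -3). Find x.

We need (A)v = 0.
A = [[-18, -42], [9, 21]].
Row 1: (-18)·x + (-42)·-3 = 0
Row 2: (9)·x + (21)·-3 = 0
Solving gives x = 7.
Check: A·(7, -3) = (0, 0) = 0·(7, -3).

7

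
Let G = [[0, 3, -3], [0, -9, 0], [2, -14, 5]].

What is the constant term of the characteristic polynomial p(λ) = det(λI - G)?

54

p(0) = det(0·I − G) = det(−G) = (−1)^3·det(G).
det(G) = -54, so p(0) = 54.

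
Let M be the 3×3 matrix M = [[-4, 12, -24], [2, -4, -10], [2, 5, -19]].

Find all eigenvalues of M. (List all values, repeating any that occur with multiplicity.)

Set up det(λI - M) = 0.
Expanding along the first row, p(λ) = λ^3 + 27λ^2 + 242λ + 720.
Try λ = -10: p(-10) = 0, so -10 is a root.
Factor out (λ + 10): p(λ) = (λ + 10)·(λ^2 + 17λ + 72).
The quadratic factors as (λ + 9)·(λ + 8).
Eigenvalues: -10, -9, -8.

-10, -9, -8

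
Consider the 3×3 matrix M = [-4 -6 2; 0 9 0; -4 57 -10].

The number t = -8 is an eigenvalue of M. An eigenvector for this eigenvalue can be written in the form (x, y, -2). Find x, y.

We need (M + 8I)v = 0.
M + 8I = [[4, -6, 2], [0, 17, 0], [-4, 57, -2]].
Row 1: (4)·x + (-6)·y + (2)·-2 = 0
Row 2: (0)·x + (17)·y + (0)·-2 = 0
Row 3: (-4)·x + (57)·y + (-2)·-2 = 0
Solving gives x = 1, y = 0.
Check: M·(1, 0, -2) = (-8, 0, 16) = -8·(1, 0, -2).

1, 0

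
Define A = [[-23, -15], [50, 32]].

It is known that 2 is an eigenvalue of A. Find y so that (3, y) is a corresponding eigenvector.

-5

We need (A - 2I)v = 0.
A - 2I = [[-25, -15], [50, 30]].
Row 1: (-25)·3 + (-15)·y = 0
Row 2: (50)·3 + (30)·y = 0
Solving gives y = -5.
Check: A·(3, -5) = (6, -10) = 2·(3, -5).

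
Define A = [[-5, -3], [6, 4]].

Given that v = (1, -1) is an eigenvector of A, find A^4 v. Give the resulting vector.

First find the eigenvalue: Av = (-2, 2) = -2·(1, -1), so λ = -2.
Then A^4 v = λ^4·v = (-2)^4·(1, -1) = 16·(1, -1) = (16, -16).

(16, -16)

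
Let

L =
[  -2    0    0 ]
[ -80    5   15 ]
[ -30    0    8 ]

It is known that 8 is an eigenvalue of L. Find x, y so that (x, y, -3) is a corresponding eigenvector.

0, -15

We need (L - 8I)v = 0.
L - 8I = [[-10, 0, 0], [-80, -3, 15], [-30, 0, 0]].
Row 1: (-10)·x + (0)·y + (0)·-3 = 0
Row 2: (-80)·x + (-3)·y + (15)·-3 = 0
Row 3: (-30)·x + (0)·y + (0)·-3 = 0
Solving gives x = 0, y = -15.
Check: L·(0, -15, -3) = (0, -120, -24) = 8·(0, -15, -3).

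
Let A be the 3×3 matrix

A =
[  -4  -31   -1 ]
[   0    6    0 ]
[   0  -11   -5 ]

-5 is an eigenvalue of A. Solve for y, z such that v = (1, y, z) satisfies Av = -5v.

We need (A + 5I)v = 0.
A + 5I = [[1, -31, -1], [0, 11, 0], [0, -11, 0]].
Row 1: (1)·1 + (-31)·y + (-1)·z = 0
Row 2: (0)·1 + (11)·y + (0)·z = 0
Row 3: (0)·1 + (-11)·y + (0)·z = 0
Solving gives y = 0, z = 1.
Check: A·(1, 0, 1) = (-5, 0, -5) = -5·(1, 0, 1).

0, 1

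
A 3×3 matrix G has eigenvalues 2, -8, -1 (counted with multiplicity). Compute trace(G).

trace(G) is the sum of the eigenvalues: (2) + (-8) + (-1) = -7.

-7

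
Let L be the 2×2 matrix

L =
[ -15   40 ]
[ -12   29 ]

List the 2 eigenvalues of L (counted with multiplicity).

5, 9

det(L - μI) = (-15 - μ)(29 - μ) - (40)·(-12) = μ^2 - 14μ + 45.
This factors as (μ - 5)·(μ - 9) = 0.
Eigenvalues: 5, 9.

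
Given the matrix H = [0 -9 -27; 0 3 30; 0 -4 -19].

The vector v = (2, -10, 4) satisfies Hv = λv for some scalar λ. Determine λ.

Compute Hv: H·(2, -10, 4) = (-18, 90, -36).
Since Hv = λv, compare component 1: -18 = λ·2, so λ = -9.

-9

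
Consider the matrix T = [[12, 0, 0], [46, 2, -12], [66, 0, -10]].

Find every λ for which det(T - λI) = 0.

Compute the characteristic polynomial p(s) = det(sI - T).
Expanding the 3×3 determinant: p(s) = s^3 - 4s^2 - 116s + 240.
Rational-root test: s = 2 gives p(2) = 0.
Factor out (s - 2): p(s) = (s - 2)·(s^2 - 2s - 120).
The quadratic factors as (s + 10)·(s - 12).
Eigenvalues: -10, 2, 12.

-10, 2, 12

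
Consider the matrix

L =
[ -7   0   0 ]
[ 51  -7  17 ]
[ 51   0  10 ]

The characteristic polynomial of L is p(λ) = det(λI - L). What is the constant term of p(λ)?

p(λ) = λ^3 + 4λ^2 - 91λ - 490.
The constant term is -490.

-490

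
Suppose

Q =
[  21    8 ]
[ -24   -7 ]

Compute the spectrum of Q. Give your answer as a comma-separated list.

det(Q - λI) = (21 - λ)(-7 - λ) - (8)·(-24) = λ^2 - 14λ + 45.
This factors as (λ - 5)·(λ - 9) = 0.
Eigenvalues: 5, 9.

5, 9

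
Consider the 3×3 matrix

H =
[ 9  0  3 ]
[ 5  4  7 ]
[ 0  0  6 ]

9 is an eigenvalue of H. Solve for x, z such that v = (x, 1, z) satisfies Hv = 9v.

1, 0

We need (H - 9I)v = 0.
H - 9I = [[0, 0, 3], [5, -5, 7], [0, 0, -3]].
Row 1: (0)·x + (0)·1 + (3)·z = 0
Row 2: (5)·x + (-5)·1 + (7)·z = 0
Row 3: (0)·x + (0)·1 + (-3)·z = 0
Solving gives x = 1, z = 0.
Check: H·(1, 1, 0) = (9, 9, 0) = 9·(1, 1, 0).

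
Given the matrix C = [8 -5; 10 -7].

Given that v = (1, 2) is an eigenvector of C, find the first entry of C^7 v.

First find the eigenvalue: Cv = (-2, -4) = -2·(1, 2), so λ = -2.
Then C^7 v = λ^7·v = (-2)^7·(1, 2) = -128·(1, 2) = (-128, -256).

-128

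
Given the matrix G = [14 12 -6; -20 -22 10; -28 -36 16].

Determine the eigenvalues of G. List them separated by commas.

The characteristic polynomial is p(μ) = det(μI - G).
Expanding along the first row, p(μ) = μ^3 - 8μ^2 - 4μ + 32.
Rational-root test: μ = 2 gives p(2) = 0.
Dividing by (μ - 2) leaves μ^2 - 6μ - 16.
The quadratic factors as (μ + 2)·(μ - 8).
Eigenvalues: -2, 2, 8.

-2, 2, 8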